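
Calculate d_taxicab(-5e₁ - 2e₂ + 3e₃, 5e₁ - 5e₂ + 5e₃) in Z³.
15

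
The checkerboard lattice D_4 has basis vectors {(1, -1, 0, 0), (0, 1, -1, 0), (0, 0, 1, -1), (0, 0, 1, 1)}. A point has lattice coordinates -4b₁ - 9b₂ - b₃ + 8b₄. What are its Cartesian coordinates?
(-4, -5, 16, 9)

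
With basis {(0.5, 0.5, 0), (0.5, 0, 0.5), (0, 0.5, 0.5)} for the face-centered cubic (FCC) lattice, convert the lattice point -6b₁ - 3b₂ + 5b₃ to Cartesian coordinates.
(-4.5, -0.5, 1)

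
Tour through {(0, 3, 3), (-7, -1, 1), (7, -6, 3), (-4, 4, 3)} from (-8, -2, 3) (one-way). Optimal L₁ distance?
35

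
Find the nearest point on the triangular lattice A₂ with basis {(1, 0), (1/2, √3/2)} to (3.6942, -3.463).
(4, -3.464)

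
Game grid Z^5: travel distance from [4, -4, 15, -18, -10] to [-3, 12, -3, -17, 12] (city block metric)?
64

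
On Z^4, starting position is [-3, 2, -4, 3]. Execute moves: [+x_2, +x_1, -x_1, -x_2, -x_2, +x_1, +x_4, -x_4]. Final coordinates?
(-2, 1, -4, 3)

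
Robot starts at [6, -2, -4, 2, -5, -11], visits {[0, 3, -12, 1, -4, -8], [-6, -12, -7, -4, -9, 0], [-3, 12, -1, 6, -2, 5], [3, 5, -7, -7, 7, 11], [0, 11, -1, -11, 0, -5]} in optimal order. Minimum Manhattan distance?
198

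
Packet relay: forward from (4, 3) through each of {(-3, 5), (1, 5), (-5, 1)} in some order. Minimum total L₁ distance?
15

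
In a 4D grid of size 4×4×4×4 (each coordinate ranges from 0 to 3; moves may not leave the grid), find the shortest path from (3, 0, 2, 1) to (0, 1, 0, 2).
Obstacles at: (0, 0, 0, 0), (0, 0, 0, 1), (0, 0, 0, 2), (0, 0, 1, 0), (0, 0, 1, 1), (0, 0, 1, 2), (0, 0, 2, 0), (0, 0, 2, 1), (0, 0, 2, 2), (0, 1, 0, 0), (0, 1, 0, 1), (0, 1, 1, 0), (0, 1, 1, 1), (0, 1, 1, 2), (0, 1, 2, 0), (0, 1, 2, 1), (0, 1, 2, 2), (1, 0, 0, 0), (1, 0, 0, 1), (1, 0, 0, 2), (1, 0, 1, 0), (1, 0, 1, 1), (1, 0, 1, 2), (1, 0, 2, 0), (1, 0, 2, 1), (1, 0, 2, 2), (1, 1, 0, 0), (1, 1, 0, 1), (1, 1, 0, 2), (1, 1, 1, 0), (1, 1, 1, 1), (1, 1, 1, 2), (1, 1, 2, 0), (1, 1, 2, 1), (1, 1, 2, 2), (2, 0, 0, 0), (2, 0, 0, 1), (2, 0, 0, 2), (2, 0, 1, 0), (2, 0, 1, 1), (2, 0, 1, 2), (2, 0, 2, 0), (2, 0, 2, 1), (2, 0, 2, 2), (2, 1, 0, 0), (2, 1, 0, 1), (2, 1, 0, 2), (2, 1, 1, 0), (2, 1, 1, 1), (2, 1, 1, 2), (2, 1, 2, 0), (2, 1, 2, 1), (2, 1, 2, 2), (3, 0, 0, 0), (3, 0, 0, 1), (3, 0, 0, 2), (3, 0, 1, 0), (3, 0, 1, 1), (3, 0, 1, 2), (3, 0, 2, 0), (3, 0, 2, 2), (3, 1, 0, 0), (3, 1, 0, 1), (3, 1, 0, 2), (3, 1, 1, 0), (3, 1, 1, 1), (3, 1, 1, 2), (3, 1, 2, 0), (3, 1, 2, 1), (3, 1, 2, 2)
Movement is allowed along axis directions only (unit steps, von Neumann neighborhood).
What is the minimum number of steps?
11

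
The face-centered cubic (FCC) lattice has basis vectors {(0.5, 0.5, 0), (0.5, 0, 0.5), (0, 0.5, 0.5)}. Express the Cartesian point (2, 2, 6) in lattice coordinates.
-2b₁ + 6b₂ + 6b₃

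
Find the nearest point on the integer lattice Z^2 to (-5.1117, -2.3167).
(-5, -2)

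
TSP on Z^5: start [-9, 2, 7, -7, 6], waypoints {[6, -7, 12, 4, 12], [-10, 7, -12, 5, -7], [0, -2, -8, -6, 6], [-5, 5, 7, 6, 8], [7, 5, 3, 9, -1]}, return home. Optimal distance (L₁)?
216
(one optimal route: (-9, 2, 7, -7, 6) → (0, -2, -8, -6, 6) → (-10, 7, -12, 5, -7) → (7, 5, 3, 9, -1) → (6, -7, 12, 4, 12) → (-5, 5, 7, 6, 8) → (-9, 2, 7, -7, 6))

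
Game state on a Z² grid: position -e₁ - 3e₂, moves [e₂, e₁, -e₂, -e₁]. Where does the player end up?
(-1, -3)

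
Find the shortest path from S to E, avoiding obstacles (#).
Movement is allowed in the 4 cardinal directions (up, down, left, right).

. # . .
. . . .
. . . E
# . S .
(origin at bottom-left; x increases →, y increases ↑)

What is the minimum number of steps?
2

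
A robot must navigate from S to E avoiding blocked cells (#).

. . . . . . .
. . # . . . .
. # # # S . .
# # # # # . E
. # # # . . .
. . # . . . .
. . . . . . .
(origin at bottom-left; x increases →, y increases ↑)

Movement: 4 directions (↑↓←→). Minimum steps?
3
(one shortest path: (4, 4) → (5, 4) → (6, 4) → (6, 3))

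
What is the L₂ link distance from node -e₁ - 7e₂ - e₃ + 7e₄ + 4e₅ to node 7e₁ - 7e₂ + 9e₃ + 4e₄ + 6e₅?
13.3041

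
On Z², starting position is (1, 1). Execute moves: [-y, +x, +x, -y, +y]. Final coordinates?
(3, 0)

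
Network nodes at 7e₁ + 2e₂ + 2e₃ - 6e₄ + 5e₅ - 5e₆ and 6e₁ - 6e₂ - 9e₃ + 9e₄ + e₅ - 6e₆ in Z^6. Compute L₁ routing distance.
40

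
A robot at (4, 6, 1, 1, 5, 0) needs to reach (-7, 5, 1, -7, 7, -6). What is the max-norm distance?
11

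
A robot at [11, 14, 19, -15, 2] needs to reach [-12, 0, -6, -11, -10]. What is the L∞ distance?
25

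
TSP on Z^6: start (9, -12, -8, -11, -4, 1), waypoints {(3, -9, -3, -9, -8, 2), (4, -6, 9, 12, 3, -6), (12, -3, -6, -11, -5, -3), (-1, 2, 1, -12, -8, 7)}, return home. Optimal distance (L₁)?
196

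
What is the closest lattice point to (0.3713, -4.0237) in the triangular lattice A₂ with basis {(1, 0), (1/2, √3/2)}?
(0.5, -4.33)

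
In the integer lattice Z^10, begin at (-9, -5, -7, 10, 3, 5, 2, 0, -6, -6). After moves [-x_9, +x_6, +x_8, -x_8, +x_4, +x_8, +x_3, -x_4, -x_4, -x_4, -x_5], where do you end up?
(-9, -5, -6, 8, 2, 6, 2, 1, -7, -6)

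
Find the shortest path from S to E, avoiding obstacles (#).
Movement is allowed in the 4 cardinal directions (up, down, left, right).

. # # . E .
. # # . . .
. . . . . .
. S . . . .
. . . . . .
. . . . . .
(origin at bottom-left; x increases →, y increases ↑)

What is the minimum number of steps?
6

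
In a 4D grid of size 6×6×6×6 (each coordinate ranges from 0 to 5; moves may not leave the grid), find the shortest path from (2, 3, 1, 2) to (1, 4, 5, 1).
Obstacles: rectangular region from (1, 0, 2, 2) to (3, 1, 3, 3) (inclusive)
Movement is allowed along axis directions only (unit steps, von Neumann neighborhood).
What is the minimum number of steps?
7
(one shortest path: (2, 3, 1, 2) → (1, 3, 1, 2) → (1, 4, 1, 2) → (1, 4, 2, 2) → (1, 4, 3, 2) → (1, 4, 4, 2) → (1, 4, 5, 2) → (1, 4, 5, 1))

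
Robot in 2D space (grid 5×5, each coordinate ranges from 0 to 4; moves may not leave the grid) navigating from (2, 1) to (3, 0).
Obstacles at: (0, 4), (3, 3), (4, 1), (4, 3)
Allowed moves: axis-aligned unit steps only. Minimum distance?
2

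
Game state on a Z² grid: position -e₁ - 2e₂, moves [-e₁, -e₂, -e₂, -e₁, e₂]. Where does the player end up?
(-3, -3)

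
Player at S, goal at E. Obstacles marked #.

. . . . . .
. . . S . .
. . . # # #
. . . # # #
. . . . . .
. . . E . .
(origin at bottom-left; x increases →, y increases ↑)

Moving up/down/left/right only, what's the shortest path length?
6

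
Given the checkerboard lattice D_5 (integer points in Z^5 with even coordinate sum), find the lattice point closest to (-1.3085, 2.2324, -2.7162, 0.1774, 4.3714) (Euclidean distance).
(-1, 2, -3, 0, 4)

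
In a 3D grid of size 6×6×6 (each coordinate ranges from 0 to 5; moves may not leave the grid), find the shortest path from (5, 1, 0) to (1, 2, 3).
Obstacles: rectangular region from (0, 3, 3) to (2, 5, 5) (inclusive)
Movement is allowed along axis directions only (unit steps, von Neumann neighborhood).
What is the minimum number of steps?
8
(one shortest path: (5, 1, 0) → (4, 1, 0) → (3, 1, 0) → (2, 1, 0) → (1, 1, 0) → (1, 2, 0) → (1, 2, 1) → (1, 2, 2) → (1, 2, 3))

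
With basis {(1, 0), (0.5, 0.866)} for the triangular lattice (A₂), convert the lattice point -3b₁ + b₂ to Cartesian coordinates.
(-2.5, 0.866)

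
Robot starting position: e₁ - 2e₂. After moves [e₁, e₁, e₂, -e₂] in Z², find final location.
(3, -2)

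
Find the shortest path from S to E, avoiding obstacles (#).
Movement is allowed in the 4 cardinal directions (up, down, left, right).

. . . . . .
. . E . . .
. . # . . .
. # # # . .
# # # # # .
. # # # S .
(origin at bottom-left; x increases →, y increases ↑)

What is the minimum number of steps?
8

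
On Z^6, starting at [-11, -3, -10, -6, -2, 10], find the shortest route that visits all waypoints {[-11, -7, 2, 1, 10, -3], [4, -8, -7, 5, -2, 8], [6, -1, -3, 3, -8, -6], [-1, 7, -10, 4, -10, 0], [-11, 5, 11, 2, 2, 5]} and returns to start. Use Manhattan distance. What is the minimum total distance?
240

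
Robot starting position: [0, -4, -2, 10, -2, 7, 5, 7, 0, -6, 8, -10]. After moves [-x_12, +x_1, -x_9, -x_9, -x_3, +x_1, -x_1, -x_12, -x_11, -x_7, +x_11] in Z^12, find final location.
(1, -4, -3, 10, -2, 7, 4, 7, -2, -6, 8, -12)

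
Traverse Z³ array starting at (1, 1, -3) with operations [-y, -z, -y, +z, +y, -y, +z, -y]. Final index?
(1, -2, -2)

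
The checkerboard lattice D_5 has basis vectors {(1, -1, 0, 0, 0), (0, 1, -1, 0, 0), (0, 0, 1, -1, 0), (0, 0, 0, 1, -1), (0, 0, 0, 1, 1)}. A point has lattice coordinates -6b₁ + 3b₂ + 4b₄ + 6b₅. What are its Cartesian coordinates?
(-6, 9, -3, 10, 2)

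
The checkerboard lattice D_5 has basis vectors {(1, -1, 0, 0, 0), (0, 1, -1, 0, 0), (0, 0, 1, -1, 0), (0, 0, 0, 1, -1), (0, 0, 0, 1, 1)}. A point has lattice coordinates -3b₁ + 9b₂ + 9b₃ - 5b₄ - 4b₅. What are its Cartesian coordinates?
(-3, 12, 0, -18, 1)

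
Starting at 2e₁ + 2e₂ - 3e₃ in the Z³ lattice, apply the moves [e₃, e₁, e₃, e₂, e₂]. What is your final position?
(3, 4, -1)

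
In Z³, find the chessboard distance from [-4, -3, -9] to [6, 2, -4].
10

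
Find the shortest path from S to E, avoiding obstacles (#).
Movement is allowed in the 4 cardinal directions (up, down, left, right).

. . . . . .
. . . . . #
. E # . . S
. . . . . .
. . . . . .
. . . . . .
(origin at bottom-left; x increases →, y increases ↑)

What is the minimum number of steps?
6
(one shortest path: (5, 3) → (4, 3) → (3, 3) → (3, 2) → (2, 2) → (1, 2) → (1, 3))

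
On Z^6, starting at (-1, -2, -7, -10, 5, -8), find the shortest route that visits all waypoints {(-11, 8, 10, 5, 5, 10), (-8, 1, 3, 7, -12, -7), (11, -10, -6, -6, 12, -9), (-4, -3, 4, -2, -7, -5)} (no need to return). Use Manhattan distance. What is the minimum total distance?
170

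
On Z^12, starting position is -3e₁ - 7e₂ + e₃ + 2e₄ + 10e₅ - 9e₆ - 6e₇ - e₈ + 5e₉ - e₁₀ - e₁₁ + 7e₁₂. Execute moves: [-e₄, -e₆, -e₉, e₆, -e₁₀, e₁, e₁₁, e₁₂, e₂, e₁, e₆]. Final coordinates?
(-1, -6, 1, 1, 10, -8, -6, -1, 4, -2, 0, 8)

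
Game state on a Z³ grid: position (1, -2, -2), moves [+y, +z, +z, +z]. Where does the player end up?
(1, -1, 1)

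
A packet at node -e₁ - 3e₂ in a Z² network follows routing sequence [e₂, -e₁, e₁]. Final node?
(-1, -2)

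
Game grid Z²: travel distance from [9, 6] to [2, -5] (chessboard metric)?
11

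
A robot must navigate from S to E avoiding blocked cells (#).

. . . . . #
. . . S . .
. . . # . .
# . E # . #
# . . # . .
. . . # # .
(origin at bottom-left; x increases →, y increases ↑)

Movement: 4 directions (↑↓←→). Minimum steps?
3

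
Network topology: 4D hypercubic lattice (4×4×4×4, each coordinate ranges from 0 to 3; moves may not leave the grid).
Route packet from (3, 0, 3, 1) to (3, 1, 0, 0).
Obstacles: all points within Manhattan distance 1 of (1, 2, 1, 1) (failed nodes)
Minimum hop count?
5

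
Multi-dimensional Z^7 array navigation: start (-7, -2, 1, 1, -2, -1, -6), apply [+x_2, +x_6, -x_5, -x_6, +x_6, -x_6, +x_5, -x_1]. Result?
(-8, -1, 1, 1, -2, -1, -6)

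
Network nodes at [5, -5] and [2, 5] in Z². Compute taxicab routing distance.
13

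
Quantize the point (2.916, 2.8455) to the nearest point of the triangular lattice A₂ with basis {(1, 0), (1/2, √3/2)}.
(2.5, 2.598)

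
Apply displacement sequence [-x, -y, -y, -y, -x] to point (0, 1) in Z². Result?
(-2, -2)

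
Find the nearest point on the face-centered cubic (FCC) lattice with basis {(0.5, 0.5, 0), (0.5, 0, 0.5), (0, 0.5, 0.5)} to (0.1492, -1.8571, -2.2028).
(0, -2, -2)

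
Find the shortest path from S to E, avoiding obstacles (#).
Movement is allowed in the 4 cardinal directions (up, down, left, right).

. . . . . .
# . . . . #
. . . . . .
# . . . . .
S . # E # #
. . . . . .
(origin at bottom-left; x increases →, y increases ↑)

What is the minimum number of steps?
5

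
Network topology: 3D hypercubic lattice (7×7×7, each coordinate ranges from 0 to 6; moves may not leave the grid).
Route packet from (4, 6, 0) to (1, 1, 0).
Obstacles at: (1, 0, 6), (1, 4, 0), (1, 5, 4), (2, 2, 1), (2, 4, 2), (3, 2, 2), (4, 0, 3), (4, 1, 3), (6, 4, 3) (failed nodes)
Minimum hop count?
8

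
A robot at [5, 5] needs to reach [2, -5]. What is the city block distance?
13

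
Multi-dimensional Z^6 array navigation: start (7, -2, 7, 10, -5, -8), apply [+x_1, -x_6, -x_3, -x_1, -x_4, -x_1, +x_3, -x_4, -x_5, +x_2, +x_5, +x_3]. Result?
(6, -1, 8, 8, -5, -9)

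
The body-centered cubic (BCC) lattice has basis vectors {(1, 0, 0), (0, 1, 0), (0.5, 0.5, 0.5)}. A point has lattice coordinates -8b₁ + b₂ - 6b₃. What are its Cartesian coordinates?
(-11, -2, -3)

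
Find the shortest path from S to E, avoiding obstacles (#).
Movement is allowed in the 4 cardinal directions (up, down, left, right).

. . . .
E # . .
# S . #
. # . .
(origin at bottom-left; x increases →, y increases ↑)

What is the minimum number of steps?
6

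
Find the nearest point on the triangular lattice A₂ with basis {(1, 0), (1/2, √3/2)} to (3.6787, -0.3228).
(4, 0)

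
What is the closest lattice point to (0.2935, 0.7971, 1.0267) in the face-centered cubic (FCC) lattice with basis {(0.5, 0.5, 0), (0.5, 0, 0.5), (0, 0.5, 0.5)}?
(0, 1, 1)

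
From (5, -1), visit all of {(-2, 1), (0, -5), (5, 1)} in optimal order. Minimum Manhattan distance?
17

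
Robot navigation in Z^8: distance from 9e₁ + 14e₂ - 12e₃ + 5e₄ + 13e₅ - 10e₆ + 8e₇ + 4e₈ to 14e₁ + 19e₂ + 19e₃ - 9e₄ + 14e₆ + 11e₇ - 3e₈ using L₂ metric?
44.833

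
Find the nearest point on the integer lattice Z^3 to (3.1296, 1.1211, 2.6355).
(3, 1, 3)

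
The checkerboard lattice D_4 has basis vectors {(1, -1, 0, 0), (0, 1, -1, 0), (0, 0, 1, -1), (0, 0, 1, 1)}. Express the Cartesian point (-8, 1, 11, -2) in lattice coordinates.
-8b₁ - 7b₂ + 3b₃ + b₄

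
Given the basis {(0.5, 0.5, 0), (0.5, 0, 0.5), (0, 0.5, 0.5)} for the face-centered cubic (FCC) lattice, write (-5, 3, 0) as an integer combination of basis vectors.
-2b₁ - 8b₂ + 8b₃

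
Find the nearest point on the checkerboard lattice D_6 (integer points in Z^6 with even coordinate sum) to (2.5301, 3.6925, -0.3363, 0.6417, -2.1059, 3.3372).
(2, 4, 0, 1, -2, 3)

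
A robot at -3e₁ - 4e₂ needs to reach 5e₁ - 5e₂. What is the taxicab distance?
9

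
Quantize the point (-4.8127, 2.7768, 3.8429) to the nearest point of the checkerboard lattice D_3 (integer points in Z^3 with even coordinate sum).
(-5, 3, 4)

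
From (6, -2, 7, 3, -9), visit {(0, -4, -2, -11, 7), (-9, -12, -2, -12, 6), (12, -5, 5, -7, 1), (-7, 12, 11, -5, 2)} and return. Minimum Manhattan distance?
180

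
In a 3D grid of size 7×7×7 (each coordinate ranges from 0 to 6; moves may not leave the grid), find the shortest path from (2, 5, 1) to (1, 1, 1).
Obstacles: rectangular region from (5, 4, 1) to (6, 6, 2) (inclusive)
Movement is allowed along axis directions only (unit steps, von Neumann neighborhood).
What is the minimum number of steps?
5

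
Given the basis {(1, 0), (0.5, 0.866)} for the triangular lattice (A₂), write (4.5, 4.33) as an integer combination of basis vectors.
2b₁ + 5b₂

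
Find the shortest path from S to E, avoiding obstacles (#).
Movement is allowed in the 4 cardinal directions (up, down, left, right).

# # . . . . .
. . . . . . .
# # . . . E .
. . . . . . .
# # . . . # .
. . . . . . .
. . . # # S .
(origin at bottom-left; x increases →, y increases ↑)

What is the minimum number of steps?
6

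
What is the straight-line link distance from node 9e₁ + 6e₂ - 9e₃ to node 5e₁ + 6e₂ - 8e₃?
4.12311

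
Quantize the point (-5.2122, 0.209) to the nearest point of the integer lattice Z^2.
(-5, 0)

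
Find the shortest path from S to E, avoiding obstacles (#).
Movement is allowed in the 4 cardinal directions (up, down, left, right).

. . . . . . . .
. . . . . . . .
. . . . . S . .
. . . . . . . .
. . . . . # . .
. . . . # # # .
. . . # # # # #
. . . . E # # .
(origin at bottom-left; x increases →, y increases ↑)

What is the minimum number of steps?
10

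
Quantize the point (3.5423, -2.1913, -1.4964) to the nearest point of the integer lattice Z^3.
(4, -2, -1)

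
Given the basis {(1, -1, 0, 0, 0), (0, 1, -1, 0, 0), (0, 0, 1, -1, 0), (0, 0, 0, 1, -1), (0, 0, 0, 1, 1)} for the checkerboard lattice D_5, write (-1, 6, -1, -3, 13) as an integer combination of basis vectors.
-b₁ + 5b₂ + 4b₃ - 6b₄ + 7b₅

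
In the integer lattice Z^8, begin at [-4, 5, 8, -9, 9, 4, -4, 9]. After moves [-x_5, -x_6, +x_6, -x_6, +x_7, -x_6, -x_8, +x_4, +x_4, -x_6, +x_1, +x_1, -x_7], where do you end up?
(-2, 5, 8, -7, 8, 1, -4, 8)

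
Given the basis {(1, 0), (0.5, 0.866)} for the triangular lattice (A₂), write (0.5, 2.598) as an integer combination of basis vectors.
-b₁ + 3b₂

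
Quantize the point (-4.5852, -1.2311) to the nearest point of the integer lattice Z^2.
(-5, -1)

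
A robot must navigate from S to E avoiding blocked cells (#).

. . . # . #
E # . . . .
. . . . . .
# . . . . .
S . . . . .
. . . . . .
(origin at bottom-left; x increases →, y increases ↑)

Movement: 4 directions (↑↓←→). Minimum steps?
5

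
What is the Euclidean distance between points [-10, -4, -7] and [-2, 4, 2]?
14.4568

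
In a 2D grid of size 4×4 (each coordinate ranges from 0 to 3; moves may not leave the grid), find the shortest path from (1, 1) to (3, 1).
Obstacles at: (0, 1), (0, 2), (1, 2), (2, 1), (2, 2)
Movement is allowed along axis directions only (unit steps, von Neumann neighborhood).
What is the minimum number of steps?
4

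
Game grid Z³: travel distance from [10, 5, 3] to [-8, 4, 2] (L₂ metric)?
18.0555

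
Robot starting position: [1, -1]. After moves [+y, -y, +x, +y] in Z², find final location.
(2, 0)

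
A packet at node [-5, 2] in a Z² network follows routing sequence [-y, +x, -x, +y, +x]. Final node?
(-4, 2)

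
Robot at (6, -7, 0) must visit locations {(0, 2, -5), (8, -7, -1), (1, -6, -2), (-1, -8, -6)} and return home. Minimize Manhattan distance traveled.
50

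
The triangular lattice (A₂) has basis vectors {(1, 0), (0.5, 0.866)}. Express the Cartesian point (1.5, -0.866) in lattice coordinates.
2b₁ - b₂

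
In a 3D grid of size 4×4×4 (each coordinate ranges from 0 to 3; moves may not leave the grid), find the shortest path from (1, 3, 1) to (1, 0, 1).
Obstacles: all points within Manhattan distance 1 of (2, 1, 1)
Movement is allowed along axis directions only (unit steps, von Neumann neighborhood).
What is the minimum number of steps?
5
(one shortest path: (1, 3, 1) → (0, 3, 1) → (0, 2, 1) → (0, 1, 1) → (0, 0, 1) → (1, 0, 1))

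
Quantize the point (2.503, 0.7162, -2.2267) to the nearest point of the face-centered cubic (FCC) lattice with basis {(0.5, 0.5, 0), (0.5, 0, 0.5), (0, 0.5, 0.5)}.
(2.5, 0.5, -2)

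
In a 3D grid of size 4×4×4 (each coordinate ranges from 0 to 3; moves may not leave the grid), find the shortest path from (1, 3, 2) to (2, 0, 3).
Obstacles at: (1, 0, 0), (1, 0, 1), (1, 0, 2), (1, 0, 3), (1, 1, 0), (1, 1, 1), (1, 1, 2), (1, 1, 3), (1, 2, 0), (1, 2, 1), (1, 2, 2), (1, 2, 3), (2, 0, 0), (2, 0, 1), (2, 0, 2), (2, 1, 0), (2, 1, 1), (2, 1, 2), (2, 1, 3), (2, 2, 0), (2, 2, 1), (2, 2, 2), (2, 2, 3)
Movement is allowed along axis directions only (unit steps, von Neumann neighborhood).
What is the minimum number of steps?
7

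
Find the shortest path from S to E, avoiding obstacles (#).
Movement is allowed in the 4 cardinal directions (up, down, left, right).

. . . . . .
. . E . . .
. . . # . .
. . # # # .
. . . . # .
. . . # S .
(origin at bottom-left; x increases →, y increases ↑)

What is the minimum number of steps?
8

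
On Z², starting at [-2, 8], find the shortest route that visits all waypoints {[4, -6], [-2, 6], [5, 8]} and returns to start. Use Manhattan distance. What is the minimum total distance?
42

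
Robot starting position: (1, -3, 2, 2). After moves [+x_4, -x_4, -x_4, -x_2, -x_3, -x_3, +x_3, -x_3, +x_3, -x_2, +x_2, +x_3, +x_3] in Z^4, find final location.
(1, -4, 3, 1)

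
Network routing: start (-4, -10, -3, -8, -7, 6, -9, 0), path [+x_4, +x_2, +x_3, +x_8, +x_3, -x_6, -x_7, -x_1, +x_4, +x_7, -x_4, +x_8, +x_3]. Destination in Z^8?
(-5, -9, 0, -7, -7, 5, -9, 2)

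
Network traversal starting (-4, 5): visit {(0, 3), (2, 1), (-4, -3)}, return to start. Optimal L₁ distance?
28
(one optimal route: (-4, 5) → (0, 3) → (2, 1) → (-4, -3) → (-4, 5))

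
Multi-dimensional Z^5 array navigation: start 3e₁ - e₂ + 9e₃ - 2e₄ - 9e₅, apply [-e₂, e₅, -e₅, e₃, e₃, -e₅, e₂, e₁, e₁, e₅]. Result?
(5, -1, 11, -2, -9)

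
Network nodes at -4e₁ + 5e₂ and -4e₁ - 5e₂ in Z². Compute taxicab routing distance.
10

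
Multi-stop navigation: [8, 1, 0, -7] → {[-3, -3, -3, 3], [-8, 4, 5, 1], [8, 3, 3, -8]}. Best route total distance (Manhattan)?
56
(one optimal route: (8, 1, 0, -7) → (8, 3, 3, -8) → (-8, 4, 5, 1) → (-3, -3, -3, 3))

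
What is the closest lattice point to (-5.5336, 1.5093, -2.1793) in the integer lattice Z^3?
(-6, 2, -2)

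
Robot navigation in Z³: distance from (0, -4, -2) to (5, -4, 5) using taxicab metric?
12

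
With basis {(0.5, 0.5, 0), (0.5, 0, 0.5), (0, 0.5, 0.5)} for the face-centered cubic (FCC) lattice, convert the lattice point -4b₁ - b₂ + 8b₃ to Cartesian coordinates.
(-2.5, 2, 3.5)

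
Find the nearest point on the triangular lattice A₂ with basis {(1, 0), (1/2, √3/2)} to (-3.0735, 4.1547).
(-3.5, 4.33)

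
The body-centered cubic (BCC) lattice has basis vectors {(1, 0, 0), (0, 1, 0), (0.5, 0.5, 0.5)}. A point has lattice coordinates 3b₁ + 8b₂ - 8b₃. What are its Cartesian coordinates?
(-1, 4, -4)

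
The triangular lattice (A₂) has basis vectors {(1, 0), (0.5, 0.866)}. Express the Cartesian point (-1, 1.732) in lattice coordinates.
-2b₁ + 2b₂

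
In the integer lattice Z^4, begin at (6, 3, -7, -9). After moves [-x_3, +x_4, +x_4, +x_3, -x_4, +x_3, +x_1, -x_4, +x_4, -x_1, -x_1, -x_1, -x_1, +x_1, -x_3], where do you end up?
(4, 3, -7, -8)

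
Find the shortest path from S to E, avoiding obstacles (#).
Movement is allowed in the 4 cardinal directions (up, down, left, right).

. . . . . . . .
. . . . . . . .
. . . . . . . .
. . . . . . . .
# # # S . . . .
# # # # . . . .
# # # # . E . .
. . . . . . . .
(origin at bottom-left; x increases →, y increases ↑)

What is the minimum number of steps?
4
(one shortest path: (3, 3) → (4, 3) → (5, 3) → (5, 2) → (5, 1))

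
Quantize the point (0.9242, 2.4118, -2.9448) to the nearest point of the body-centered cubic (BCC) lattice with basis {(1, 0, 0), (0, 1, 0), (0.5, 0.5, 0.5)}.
(1, 2, -3)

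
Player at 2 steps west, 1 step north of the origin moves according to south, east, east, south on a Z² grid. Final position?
(0, -1)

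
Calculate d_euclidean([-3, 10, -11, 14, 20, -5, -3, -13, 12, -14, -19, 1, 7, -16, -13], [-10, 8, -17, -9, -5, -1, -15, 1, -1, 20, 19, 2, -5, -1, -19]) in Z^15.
69.0941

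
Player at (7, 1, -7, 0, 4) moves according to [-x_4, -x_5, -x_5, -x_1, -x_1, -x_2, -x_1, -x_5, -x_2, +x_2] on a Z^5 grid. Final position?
(4, 0, -7, -1, 1)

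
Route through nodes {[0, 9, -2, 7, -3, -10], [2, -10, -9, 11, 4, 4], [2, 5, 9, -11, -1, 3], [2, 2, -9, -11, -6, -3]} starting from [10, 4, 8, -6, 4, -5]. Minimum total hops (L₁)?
157
(one optimal route: (10, 4, 8, -6, 4, -5) → (2, 5, 9, -11, -1, 3) → (2, 2, -9, -11, -6, -3) → (0, 9, -2, 7, -3, -10) → (2, -10, -9, 11, 4, 4))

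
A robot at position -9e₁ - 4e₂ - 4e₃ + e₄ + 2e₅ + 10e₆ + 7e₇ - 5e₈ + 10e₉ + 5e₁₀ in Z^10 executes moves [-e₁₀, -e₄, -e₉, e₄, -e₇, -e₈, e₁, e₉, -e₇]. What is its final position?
(-8, -4, -4, 1, 2, 10, 5, -6, 10, 4)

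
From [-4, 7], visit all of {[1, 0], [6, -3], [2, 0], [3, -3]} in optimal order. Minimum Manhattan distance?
20
(one optimal route: (-4, 7) → (1, 0) → (2, 0) → (3, -3) → (6, -3))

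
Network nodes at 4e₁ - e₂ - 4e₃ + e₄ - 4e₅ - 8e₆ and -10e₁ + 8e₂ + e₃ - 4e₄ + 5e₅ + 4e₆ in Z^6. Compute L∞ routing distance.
14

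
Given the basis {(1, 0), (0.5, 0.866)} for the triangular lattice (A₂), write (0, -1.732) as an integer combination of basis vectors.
b₁ - 2b₂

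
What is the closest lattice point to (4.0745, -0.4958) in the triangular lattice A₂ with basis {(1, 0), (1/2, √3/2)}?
(4, 0)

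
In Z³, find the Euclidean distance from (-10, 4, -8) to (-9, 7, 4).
12.4097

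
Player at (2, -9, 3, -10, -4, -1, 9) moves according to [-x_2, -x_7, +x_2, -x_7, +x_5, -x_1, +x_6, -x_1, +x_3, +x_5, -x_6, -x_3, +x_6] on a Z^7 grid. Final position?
(0, -9, 3, -10, -2, 0, 7)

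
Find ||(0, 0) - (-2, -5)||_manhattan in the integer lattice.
7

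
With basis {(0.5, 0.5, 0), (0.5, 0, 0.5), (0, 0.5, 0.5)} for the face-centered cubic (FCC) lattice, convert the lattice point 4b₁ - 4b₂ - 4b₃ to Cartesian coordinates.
(0, 0, -4)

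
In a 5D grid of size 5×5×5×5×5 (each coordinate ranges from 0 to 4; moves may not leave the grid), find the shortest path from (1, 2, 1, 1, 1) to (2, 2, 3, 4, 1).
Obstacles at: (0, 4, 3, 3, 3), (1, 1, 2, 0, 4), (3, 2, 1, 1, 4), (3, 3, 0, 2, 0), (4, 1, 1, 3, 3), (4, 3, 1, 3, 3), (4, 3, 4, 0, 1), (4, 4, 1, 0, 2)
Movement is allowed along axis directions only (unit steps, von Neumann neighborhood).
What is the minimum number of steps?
6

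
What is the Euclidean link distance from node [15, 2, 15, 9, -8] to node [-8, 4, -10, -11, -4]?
39.6737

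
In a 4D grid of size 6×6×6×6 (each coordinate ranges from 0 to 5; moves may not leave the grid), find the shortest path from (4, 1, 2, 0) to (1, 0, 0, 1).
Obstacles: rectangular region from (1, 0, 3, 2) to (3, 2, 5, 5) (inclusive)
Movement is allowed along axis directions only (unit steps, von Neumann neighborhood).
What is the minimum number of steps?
7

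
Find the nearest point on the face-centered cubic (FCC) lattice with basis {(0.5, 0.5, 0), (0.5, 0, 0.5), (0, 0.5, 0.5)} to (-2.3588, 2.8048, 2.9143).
(-2.5, 2.5, 3)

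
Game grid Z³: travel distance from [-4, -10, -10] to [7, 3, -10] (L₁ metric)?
24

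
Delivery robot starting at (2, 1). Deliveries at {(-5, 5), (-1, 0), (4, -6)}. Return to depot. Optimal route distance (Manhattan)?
40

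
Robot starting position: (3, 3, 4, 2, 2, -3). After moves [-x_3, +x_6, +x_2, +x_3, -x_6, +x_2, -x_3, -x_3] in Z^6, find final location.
(3, 5, 2, 2, 2, -3)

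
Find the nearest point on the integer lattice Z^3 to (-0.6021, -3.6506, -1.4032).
(-1, -4, -1)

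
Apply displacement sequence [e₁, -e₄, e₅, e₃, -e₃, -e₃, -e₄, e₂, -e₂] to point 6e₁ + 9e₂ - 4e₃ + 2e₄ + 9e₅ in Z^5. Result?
(7, 9, -5, 0, 10)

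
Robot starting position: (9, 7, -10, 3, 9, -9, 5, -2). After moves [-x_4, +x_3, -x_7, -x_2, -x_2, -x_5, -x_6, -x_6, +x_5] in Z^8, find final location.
(9, 5, -9, 2, 9, -11, 4, -2)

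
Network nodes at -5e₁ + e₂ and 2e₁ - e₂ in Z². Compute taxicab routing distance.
9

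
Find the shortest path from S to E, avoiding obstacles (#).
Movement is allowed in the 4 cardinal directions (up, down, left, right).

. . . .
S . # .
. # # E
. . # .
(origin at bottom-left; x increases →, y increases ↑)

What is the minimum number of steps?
6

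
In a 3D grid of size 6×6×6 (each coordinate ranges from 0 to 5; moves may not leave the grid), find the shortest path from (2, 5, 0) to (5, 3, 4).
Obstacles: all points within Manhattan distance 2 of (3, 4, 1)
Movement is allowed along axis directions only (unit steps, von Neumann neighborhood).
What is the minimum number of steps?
11
(one shortest path: (2, 5, 0) → (1, 5, 0) → (1, 4, 0) → (1, 3, 0) → (1, 3, 1) → (1, 3, 2) → (2, 3, 2) → (2, 3, 3) → (3, 3, 3) → (4, 3, 3) → (5, 3, 3) → (5, 3, 4))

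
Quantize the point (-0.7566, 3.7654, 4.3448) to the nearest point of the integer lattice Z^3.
(-1, 4, 4)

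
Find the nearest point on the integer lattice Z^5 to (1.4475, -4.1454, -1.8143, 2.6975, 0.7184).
(1, -4, -2, 3, 1)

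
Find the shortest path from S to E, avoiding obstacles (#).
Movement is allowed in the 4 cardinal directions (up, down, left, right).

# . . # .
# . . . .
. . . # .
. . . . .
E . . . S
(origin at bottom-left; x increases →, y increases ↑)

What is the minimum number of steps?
4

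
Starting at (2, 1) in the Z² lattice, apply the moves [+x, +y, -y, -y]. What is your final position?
(3, 0)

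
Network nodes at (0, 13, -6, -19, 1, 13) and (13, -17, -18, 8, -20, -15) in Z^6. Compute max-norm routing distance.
30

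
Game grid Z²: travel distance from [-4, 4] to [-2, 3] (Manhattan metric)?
3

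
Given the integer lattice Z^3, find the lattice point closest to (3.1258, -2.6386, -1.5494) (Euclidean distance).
(3, -3, -2)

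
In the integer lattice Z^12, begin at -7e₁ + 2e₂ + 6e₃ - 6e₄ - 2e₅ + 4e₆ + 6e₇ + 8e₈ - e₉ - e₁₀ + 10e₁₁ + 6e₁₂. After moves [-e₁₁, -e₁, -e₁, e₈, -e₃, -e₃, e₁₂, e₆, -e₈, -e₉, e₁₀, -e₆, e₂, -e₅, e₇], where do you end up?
(-9, 3, 4, -6, -3, 4, 7, 8, -2, 0, 9, 7)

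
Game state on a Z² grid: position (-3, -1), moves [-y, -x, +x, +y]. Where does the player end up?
(-3, -1)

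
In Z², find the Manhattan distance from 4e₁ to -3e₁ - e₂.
8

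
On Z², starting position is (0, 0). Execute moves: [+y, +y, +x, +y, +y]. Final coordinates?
(1, 4)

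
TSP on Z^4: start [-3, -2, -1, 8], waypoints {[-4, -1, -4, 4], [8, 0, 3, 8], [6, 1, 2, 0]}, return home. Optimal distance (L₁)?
60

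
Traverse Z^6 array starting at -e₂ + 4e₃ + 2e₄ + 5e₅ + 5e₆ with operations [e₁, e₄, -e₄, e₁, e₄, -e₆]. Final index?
(2, -1, 4, 3, 5, 4)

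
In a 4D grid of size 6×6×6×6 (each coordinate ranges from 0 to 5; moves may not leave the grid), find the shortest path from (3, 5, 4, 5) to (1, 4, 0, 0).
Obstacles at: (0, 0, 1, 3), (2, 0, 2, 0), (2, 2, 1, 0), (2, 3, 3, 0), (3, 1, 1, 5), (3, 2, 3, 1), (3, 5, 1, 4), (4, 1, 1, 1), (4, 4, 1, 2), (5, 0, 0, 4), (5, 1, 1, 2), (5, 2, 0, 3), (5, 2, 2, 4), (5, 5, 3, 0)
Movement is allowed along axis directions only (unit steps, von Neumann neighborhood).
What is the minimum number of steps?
12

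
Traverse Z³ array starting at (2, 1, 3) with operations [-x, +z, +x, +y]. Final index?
(2, 2, 4)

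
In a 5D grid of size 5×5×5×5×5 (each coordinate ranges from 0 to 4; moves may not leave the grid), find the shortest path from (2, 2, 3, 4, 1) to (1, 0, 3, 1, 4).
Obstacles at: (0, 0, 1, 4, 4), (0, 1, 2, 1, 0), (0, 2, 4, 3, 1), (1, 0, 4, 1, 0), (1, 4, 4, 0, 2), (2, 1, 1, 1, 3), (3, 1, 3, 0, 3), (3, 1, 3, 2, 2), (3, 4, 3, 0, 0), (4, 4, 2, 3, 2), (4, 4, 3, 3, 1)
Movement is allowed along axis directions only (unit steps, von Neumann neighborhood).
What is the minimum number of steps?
9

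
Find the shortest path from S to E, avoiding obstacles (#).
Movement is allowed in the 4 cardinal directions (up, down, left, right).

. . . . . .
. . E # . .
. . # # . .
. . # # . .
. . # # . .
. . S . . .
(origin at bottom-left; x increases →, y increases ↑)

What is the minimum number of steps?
6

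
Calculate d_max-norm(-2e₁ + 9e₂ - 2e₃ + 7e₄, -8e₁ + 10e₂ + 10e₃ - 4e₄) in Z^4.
12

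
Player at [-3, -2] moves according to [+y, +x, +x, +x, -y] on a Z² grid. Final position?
(0, -2)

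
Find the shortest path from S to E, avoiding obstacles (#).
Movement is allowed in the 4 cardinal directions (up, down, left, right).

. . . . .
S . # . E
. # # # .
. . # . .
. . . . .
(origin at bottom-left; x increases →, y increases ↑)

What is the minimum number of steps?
6
(one shortest path: (0, 3) → (1, 3) → (1, 4) → (2, 4) → (3, 4) → (4, 4) → (4, 3))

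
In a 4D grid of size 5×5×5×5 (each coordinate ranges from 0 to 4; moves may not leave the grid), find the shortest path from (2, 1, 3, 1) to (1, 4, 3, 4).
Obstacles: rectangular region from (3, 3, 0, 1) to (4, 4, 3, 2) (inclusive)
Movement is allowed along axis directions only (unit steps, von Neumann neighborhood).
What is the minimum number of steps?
7
(one shortest path: (2, 1, 3, 1) → (1, 1, 3, 1) → (1, 2, 3, 1) → (1, 3, 3, 1) → (1, 4, 3, 1) → (1, 4, 3, 2) → (1, 4, 3, 3) → (1, 4, 3, 4))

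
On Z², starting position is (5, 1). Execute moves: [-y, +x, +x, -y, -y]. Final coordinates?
(7, -2)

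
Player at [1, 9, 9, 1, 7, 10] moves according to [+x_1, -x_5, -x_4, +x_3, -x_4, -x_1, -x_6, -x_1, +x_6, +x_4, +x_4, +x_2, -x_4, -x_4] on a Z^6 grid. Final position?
(0, 10, 10, -1, 6, 10)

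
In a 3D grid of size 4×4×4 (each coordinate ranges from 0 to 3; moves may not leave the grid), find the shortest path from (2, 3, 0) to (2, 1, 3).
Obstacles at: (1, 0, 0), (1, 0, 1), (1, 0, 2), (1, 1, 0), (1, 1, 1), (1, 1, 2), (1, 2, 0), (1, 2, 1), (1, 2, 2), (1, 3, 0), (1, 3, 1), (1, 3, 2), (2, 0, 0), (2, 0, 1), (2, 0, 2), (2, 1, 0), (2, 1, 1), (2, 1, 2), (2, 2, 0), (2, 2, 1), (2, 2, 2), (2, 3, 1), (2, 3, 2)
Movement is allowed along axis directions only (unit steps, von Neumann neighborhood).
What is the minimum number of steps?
7
(one shortest path: (2, 3, 0) → (3, 3, 0) → (3, 2, 0) → (3, 1, 0) → (3, 1, 1) → (3, 1, 2) → (3, 1, 3) → (2, 1, 3))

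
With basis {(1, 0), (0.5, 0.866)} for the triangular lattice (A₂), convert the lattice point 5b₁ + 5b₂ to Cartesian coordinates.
(7.5, 4.33)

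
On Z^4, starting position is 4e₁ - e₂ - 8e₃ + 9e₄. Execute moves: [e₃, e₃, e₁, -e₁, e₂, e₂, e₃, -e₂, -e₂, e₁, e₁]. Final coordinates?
(6, -1, -5, 9)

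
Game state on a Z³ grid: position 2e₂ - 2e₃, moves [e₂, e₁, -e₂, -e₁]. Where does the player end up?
(0, 2, -2)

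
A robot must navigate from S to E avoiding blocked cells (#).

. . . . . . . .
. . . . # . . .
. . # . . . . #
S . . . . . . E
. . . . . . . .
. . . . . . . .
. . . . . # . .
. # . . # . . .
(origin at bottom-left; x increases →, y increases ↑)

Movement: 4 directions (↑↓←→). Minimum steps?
7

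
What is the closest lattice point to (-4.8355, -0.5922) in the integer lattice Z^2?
(-5, -1)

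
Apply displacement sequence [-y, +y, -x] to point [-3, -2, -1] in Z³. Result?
(-4, -2, -1)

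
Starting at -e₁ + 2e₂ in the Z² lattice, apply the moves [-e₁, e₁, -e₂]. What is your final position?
(-1, 1)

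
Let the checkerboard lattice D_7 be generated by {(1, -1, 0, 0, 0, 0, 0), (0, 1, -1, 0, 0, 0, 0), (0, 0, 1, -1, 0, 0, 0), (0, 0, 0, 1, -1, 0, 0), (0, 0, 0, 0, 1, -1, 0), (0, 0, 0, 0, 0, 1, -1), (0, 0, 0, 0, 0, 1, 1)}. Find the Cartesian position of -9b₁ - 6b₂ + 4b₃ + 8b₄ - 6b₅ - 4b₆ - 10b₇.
(-9, 3, 10, 4, -14, -8, -6)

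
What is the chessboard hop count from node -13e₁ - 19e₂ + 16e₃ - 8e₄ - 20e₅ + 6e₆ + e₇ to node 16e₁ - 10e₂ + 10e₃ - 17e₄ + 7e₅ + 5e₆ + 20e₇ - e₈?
29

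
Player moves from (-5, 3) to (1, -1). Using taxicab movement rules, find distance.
10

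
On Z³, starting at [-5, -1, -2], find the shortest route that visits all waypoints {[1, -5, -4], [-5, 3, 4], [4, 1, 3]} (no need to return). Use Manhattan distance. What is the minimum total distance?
38
(one optimal route: (-5, -1, -2) → (-5, 3, 4) → (4, 1, 3) → (1, -5, -4))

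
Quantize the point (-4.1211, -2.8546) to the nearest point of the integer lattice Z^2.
(-4, -3)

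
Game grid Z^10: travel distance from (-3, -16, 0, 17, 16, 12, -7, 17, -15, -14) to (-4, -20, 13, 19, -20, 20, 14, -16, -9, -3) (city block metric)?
135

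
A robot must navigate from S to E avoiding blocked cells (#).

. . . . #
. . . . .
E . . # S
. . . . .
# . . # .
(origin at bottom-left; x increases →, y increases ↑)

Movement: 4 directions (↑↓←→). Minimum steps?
6
(one shortest path: (4, 2) → (4, 1) → (3, 1) → (2, 1) → (1, 1) → (0, 1) → (0, 2))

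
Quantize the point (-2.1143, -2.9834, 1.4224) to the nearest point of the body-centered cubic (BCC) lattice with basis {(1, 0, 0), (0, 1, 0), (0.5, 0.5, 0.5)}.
(-2, -3, 1)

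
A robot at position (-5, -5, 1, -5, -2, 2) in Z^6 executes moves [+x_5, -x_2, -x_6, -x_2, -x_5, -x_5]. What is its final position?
(-5, -7, 1, -5, -3, 1)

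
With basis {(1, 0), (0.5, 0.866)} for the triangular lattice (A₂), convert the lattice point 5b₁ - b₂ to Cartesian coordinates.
(4.5, -0.866)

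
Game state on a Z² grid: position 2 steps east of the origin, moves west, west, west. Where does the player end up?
(-1, 0)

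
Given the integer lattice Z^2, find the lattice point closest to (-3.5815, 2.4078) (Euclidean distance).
(-4, 2)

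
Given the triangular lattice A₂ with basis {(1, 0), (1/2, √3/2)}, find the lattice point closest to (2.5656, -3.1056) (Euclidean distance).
(2.5, -2.598)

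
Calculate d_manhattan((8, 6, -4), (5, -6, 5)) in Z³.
24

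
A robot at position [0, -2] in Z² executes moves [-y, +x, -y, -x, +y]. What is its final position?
(0, -3)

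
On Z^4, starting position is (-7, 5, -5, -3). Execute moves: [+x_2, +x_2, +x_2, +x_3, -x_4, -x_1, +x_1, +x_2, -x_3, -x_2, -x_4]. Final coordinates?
(-7, 8, -5, -5)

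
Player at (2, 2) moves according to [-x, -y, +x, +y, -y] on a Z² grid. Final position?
(2, 1)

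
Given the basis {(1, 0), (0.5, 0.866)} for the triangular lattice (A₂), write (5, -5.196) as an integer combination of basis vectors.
8b₁ - 6b₂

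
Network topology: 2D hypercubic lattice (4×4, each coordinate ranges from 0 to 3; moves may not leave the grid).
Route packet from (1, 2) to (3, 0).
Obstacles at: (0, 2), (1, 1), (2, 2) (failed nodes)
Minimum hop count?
6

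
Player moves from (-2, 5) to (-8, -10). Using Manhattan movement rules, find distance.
21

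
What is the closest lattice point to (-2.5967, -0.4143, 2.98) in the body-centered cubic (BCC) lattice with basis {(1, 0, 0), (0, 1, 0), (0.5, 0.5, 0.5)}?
(-2.5, -0.5, 2.5)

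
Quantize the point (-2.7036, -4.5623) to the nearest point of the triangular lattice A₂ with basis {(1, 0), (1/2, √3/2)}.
(-2.5, -4.33)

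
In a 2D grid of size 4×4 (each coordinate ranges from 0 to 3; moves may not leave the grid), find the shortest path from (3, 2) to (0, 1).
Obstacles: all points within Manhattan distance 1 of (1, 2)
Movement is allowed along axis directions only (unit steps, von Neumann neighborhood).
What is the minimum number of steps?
6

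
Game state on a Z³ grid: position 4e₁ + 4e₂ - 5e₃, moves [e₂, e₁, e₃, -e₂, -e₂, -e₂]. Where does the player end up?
(5, 2, -4)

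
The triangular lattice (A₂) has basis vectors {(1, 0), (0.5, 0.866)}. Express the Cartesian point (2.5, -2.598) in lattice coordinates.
4b₁ - 3b₂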